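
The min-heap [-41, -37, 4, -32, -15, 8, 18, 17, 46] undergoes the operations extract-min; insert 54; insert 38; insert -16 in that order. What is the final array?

[-37, -32, 4, 17, -16, 8, 18, 46, 54, 38, -15]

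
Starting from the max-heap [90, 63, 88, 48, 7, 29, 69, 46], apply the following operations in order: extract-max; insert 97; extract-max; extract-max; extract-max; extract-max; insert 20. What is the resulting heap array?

extract-max → returns 90:
  remove root 90; move last element 46 to root → [46, 63, 88, 48, 7, 29, 69]
  46 vs larger child 88 at index 2, swap → [88, 63, 46, 48, 7, 29, 69]
  46 vs larger child 69 at index 6, swap → [88, 63, 69, 48, 7, 29, 46]
insert 97:
  append 97 at index 7 → [88, 63, 69, 48, 7, 29, 46, 97]
  97 > parent 48 at index 3, swap → [88, 63, 69, 97, 7, 29, 46, 48]
  97 > parent 63 at index 1, swap → [88, 97, 69, 63, 7, 29, 46, 48]
  97 > parent 88 at index 0, swap → [97, 88, 69, 63, 7, 29, 46, 48]
extract-max → returns 97:
  remove root 97; move last element 48 to root → [48, 88, 69, 63, 7, 29, 46]
  48 vs larger child 88 at index 1, swap → [88, 48, 69, 63, 7, 29, 46]
  48 vs larger child 63 at index 3, swap → [88, 63, 69, 48, 7, 29, 46]
extract-max → returns 88:
  remove root 88; move last element 46 to root → [46, 63, 69, 48, 7, 29]
  46 vs larger child 69 at index 2, swap → [69, 63, 46, 48, 7, 29]
extract-max → returns 69:
  remove root 69; move last element 29 to root → [29, 63, 46, 48, 7]
  29 vs larger child 63 at index 1, swap → [63, 29, 46, 48, 7]
  29 vs larger child 48 at index 3, swap → [63, 48, 46, 29, 7]
extract-max → returns 63:
  remove root 63; move last element 7 to root → [7, 48, 46, 29]
  7 vs larger child 48 at index 1, swap → [48, 7, 46, 29]
  7 vs only child 29 at index 3, swap → [48, 29, 46, 7]
insert 20:
  append 20 at index 4 → [48, 29, 46, 7, 20] (no swap needed)

[48, 29, 46, 7, 20]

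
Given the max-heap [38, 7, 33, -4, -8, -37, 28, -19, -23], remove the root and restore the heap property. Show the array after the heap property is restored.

remove root 38; move last element -23 to root → [-23, 7, 33, -4, -8, -37, 28, -19]
-23 vs larger child 33 at index 2, swap → [33, 7, -23, -4, -8, -37, 28, -19]
-23 vs larger child 28 at index 6, swap → [33, 7, 28, -4, -8, -37, -23, -19]

[33, 7, 28, -4, -8, -37, -23, -19]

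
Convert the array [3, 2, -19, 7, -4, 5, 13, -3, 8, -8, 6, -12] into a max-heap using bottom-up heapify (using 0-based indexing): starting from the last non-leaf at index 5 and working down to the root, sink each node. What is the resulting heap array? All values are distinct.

[13, 8, 5, 7, 6, 3, -19, -3, 2, -8, -4, -12]

sift down from index 5: already satisfies heap property
sift down from index 4:
  -4 vs larger child 6 at index 10, swap → [3, 2, -19, 7, 6, 5, 13, -3, 8, -8, -4, -12]
sift down from index 3:
  7 vs larger child 8 at index 8, swap → [3, 2, -19, 8, 6, 5, 13, -3, 7, -8, -4, -12]
sift down from index 2:
  -19 vs larger child 13 at index 6, swap → [3, 2, 13, 8, 6, 5, -19, -3, 7, -8, -4, -12]
sift down from index 1:
  2 vs larger child 8 at index 3, swap → [3, 8, 13, 2, 6, 5, -19, -3, 7, -8, -4, -12]
  2 vs larger child 7 at index 8, swap → [3, 8, 13, 7, 6, 5, -19, -3, 2, -8, -4, -12]
sift down from index 0:
  3 vs larger child 13 at index 2, swap → [13, 8, 3, 7, 6, 5, -19, -3, 2, -8, -4, -12]
  3 vs larger child 5 at index 5, swap → [13, 8, 5, 7, 6, 3, -19, -3, 2, -8, -4, -12]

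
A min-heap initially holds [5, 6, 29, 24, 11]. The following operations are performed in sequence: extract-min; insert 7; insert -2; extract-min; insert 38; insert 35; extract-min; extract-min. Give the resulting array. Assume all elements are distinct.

extract-min → returns 5:
  remove root 5; move last element 11 to root → [11, 6, 29, 24]
  11 vs smaller child 6 at index 1, swap → [6, 11, 29, 24]
insert 7:
  append 7 at index 4 → [6, 11, 29, 24, 7]
  7 < parent 11 at index 1, swap → [6, 7, 29, 24, 11]
insert -2:
  append -2 at index 5 → [6, 7, 29, 24, 11, -2]
  -2 < parent 29 at index 2, swap → [6, 7, -2, 24, 11, 29]
  -2 < parent 6 at index 0, swap → [-2, 7, 6, 24, 11, 29]
extract-min → returns -2:
  remove root -2; move last element 29 to root → [29, 7, 6, 24, 11]
  29 vs smaller child 6 at index 2, swap → [6, 7, 29, 24, 11]
insert 38:
  append 38 at index 5 → [6, 7, 29, 24, 11, 38] (no swap needed)
insert 35:
  append 35 at index 6 → [6, 7, 29, 24, 11, 38, 35] (no swap needed)
extract-min → returns 6:
  remove root 6; move last element 35 to root → [35, 7, 29, 24, 11, 38]
  35 vs smaller child 7 at index 1, swap → [7, 35, 29, 24, 11, 38]
  35 vs smaller child 11 at index 4, swap → [7, 11, 29, 24, 35, 38]
extract-min → returns 7:
  remove root 7; move last element 38 to root → [38, 11, 29, 24, 35]
  38 vs smaller child 11 at index 1, swap → [11, 38, 29, 24, 35]
  38 vs smaller child 24 at index 3, swap → [11, 24, 29, 38, 35]

[11, 24, 29, 38, 35]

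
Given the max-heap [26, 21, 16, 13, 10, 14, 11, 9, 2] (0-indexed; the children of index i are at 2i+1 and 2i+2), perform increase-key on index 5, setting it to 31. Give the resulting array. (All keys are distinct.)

[31, 21, 26, 13, 10, 16, 11, 9, 2]

set index 5 from 14 to 31 → [26, 21, 16, 13, 10, 31, 11, 9, 2]
31 > parent 16 at index 2, swap → [26, 21, 31, 13, 10, 16, 11, 9, 2]
31 > parent 26 at index 0, swap → [31, 21, 26, 13, 10, 16, 11, 9, 2]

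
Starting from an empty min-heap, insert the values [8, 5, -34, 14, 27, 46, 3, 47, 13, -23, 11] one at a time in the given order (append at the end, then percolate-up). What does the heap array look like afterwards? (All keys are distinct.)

Insert 8:
  append 8 at index 0 → [8] (no swap needed)
Insert 5:
  append 5 at index 1 → [8, 5]
  5 < parent 8 at index 0, swap → [5, 8]
Insert -34:
  append -34 at index 2 → [5, 8, -34]
  -34 < parent 5 at index 0, swap → [-34, 8, 5]
Insert 14:
  append 14 at index 3 → [-34, 8, 5, 14] (no swap needed)
Insert 27:
  append 27 at index 4 → [-34, 8, 5, 14, 27] (no swap needed)
Insert 46:
  append 46 at index 5 → [-34, 8, 5, 14, 27, 46] (no swap needed)
Insert 3:
  append 3 at index 6 → [-34, 8, 5, 14, 27, 46, 3]
  3 < parent 5 at index 2, swap → [-34, 8, 3, 14, 27, 46, 5]
Insert 47:
  append 47 at index 7 → [-34, 8, 3, 14, 27, 46, 5, 47] (no swap needed)
Insert 13:
  append 13 at index 8 → [-34, 8, 3, 14, 27, 46, 5, 47, 13]
  13 < parent 14 at index 3, swap → [-34, 8, 3, 13, 27, 46, 5, 47, 14]
Insert -23:
  append -23 at index 9 → [-34, 8, 3, 13, 27, 46, 5, 47, 14, -23]
  -23 < parent 27 at index 4, swap → [-34, 8, 3, 13, -23, 46, 5, 47, 14, 27]
  -23 < parent 8 at index 1, swap → [-34, -23, 3, 13, 8, 46, 5, 47, 14, 27]
Insert 11:
  append 11 at index 10 → [-34, -23, 3, 13, 8, 46, 5, 47, 14, 27, 11] (no swap needed)

[-34, -23, 3, 13, 8, 46, 5, 47, 14, 27, 11]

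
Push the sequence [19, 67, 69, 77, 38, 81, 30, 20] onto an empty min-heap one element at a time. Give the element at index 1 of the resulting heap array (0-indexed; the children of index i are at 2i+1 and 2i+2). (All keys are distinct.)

20

Insert 19:
  append 19 at index 0 → [19] (no swap needed)
Insert 67:
  append 67 at index 1 → [19, 67] (no swap needed)
Insert 69:
  append 69 at index 2 → [19, 67, 69] (no swap needed)
Insert 77:
  append 77 at index 3 → [19, 67, 69, 77] (no swap needed)
Insert 38:
  append 38 at index 4 → [19, 67, 69, 77, 38]
  38 < parent 67 at index 1, swap → [19, 38, 69, 77, 67]
Insert 81:
  append 81 at index 5 → [19, 38, 69, 77, 67, 81] (no swap needed)
Insert 30:
  append 30 at index 6 → [19, 38, 69, 77, 67, 81, 30]
  30 < parent 69 at index 2, swap → [19, 38, 30, 77, 67, 81, 69]
Insert 20:
  append 20 at index 7 → [19, 38, 30, 77, 67, 81, 69, 20]
  20 < parent 77 at index 3, swap → [19, 38, 30, 20, 67, 81, 69, 77]
  20 < parent 38 at index 1, swap → [19, 20, 30, 38, 67, 81, 69, 77]
resulting array: [19, 20, 30, 38, 67, 81, 69, 77]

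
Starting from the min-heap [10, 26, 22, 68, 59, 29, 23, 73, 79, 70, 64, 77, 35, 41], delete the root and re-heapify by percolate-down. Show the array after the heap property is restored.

remove root 10; move last element 41 to root → [41, 26, 22, 68, 59, 29, 23, 73, 79, 70, 64, 77, 35]
41 vs smaller child 22 at index 2, swap → [22, 26, 41, 68, 59, 29, 23, 73, 79, 70, 64, 77, 35]
41 vs smaller child 23 at index 6, swap → [22, 26, 23, 68, 59, 29, 41, 73, 79, 70, 64, 77, 35]

[22, 26, 23, 68, 59, 29, 41, 73, 79, 70, 64, 77, 35]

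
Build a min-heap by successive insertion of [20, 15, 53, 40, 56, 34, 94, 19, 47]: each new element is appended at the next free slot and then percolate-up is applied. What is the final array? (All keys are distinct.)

[15, 19, 34, 20, 56, 53, 94, 40, 47]

Insert 20:
  append 20 at index 0 → [20] (no swap needed)
Insert 15:
  append 15 at index 1 → [20, 15]
  15 < parent 20 at index 0, swap → [15, 20]
Insert 53:
  append 53 at index 2 → [15, 20, 53] (no swap needed)
Insert 40:
  append 40 at index 3 → [15, 20, 53, 40] (no swap needed)
Insert 56:
  append 56 at index 4 → [15, 20, 53, 40, 56] (no swap needed)
Insert 34:
  append 34 at index 5 → [15, 20, 53, 40, 56, 34]
  34 < parent 53 at index 2, swap → [15, 20, 34, 40, 56, 53]
Insert 94:
  append 94 at index 6 → [15, 20, 34, 40, 56, 53, 94] (no swap needed)
Insert 19:
  append 19 at index 7 → [15, 20, 34, 40, 56, 53, 94, 19]
  19 < parent 40 at index 3, swap → [15, 20, 34, 19, 56, 53, 94, 40]
  19 < parent 20 at index 1, swap → [15, 19, 34, 20, 56, 53, 94, 40]
Insert 47:
  append 47 at index 8 → [15, 19, 34, 20, 56, 53, 94, 40, 47] (no swap needed)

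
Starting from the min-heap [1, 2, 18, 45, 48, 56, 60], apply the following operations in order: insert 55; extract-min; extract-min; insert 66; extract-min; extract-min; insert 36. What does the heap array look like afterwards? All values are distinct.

[36, 55, 48, 60, 66, 56]

insert 55:
  append 55 at index 7 → [1, 2, 18, 45, 48, 56, 60, 55] (no swap needed)
extract-min → returns 1:
  remove root 1; move last element 55 to root → [55, 2, 18, 45, 48, 56, 60]
  55 vs smaller child 2 at index 1, swap → [2, 55, 18, 45, 48, 56, 60]
  55 vs smaller child 45 at index 3, swap → [2, 45, 18, 55, 48, 56, 60]
extract-min → returns 2:
  remove root 2; move last element 60 to root → [60, 45, 18, 55, 48, 56]
  60 vs smaller child 18 at index 2, swap → [18, 45, 60, 55, 48, 56]
  60 vs only child 56 at index 5, swap → [18, 45, 56, 55, 48, 60]
insert 66:
  append 66 at index 6 → [18, 45, 56, 55, 48, 60, 66] (no swap needed)
extract-min → returns 18:
  remove root 18; move last element 66 to root → [66, 45, 56, 55, 48, 60]
  66 vs smaller child 45 at index 1, swap → [45, 66, 56, 55, 48, 60]
  66 vs smaller child 48 at index 4, swap → [45, 48, 56, 55, 66, 60]
extract-min → returns 45:
  remove root 45; move last element 60 to root → [60, 48, 56, 55, 66]
  60 vs smaller child 48 at index 1, swap → [48, 60, 56, 55, 66]
  60 vs smaller child 55 at index 3, swap → [48, 55, 56, 60, 66]
insert 36:
  append 36 at index 5 → [48, 55, 56, 60, 66, 36]
  36 < parent 56 at index 2, swap → [48, 55, 36, 60, 66, 56]
  36 < parent 48 at index 0, swap → [36, 55, 48, 60, 66, 56]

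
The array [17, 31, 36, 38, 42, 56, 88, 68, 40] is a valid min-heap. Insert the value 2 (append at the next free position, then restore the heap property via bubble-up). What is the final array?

[2, 17, 36, 38, 31, 56, 88, 68, 40, 42]

append 2 at index 9 → [17, 31, 36, 38, 42, 56, 88, 68, 40, 2]
2 < parent 42 at index 4, swap → [17, 31, 36, 38, 2, 56, 88, 68, 40, 42]
2 < parent 31 at index 1, swap → [17, 2, 36, 38, 31, 56, 88, 68, 40, 42]
2 < parent 17 at index 0, swap → [2, 17, 36, 38, 31, 56, 88, 68, 40, 42]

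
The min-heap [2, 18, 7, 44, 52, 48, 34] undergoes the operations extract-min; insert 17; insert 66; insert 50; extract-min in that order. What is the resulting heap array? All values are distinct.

[17, 18, 34, 44, 52, 48, 50, 66]

extract-min → returns 2:
  remove root 2; move last element 34 to root → [34, 18, 7, 44, 52, 48]
  34 vs smaller child 7 at index 2, swap → [7, 18, 34, 44, 52, 48]
insert 17:
  append 17 at index 6 → [7, 18, 34, 44, 52, 48, 17]
  17 < parent 34 at index 2, swap → [7, 18, 17, 44, 52, 48, 34]
insert 66:
  append 66 at index 7 → [7, 18, 17, 44, 52, 48, 34, 66] (no swap needed)
insert 50:
  append 50 at index 8 → [7, 18, 17, 44, 52, 48, 34, 66, 50] (no swap needed)
extract-min → returns 7:
  remove root 7; move last element 50 to root → [50, 18, 17, 44, 52, 48, 34, 66]
  50 vs smaller child 17 at index 2, swap → [17, 18, 50, 44, 52, 48, 34, 66]
  50 vs smaller child 34 at index 6, swap → [17, 18, 34, 44, 52, 48, 50, 66]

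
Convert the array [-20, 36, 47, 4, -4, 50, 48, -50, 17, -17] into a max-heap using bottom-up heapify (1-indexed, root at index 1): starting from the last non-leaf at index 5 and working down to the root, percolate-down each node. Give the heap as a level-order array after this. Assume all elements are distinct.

sift down from index 5: already satisfies heap property
sift down from index 4:
  4 vs larger child 17 at index 9, swap → [-20, 36, 47, 17, -4, 50, 48, -50, 4, -17]
sift down from index 3:
  47 vs larger child 50 at index 6, swap → [-20, 36, 50, 17, -4, 47, 48, -50, 4, -17]
sift down from index 2: already satisfies heap property
sift down from index 1:
  -20 vs larger child 50 at index 3, swap → [50, 36, -20, 17, -4, 47, 48, -50, 4, -17]
  -20 vs larger child 48 at index 7, swap → [50, 36, 48, 17, -4, 47, -20, -50, 4, -17]

[50, 36, 48, 17, -4, 47, -20, -50, 4, -17]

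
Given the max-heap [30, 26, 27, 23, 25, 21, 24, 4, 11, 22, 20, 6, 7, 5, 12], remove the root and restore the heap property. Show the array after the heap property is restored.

remove root 30; move last element 12 to root → [12, 26, 27, 23, 25, 21, 24, 4, 11, 22, 20, 6, 7, 5]
12 vs larger child 27 at index 2, swap → [27, 26, 12, 23, 25, 21, 24, 4, 11, 22, 20, 6, 7, 5]
12 vs larger child 24 at index 6, swap → [27, 26, 24, 23, 25, 21, 12, 4, 11, 22, 20, 6, 7, 5]

[27, 26, 24, 23, 25, 21, 12, 4, 11, 22, 20, 6, 7, 5]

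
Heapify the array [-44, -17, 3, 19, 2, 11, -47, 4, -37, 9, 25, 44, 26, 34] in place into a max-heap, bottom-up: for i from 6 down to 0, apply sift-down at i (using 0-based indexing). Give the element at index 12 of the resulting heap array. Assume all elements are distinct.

sift down from index 6:
  -47 vs only child 34 at index 13, swap → [-44, -17, 3, 19, 2, 11, 34, 4, -37, 9, 25, 44, 26, -47]
sift down from index 5:
  11 vs larger child 44 at index 11, swap → [-44, -17, 3, 19, 2, 44, 34, 4, -37, 9, 25, 11, 26, -47]
sift down from index 4:
  2 vs larger child 25 at index 10, swap → [-44, -17, 3, 19, 25, 44, 34, 4, -37, 9, 2, 11, 26, -47]
sift down from index 3: already satisfies heap property
sift down from index 2:
  3 vs larger child 44 at index 5, swap → [-44, -17, 44, 19, 25, 3, 34, 4, -37, 9, 2, 11, 26, -47]
  3 vs larger child 26 at index 12, swap → [-44, -17, 44, 19, 25, 26, 34, 4, -37, 9, 2, 11, 3, -47]
sift down from index 1:
  -17 vs larger child 25 at index 4, swap → [-44, 25, 44, 19, -17, 26, 34, 4, -37, 9, 2, 11, 3, -47]
  -17 vs larger child 9 at index 9, swap → [-44, 25, 44, 19, 9, 26, 34, 4, -37, -17, 2, 11, 3, -47]
sift down from index 0:
  -44 vs larger child 44 at index 2, swap → [44, 25, -44, 19, 9, 26, 34, 4, -37, -17, 2, 11, 3, -47]
  -44 vs larger child 34 at index 6, swap → [44, 25, 34, 19, 9, 26, -44, 4, -37, -17, 2, 11, 3, -47]
resulting array: [44, 25, 34, 19, 9, 26, -44, 4, -37, -17, 2, 11, 3, -47]

3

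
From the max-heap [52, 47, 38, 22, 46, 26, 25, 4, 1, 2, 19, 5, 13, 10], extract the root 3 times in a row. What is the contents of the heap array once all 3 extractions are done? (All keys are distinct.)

[38, 22, 26, 13, 19, 5, 25, 4, 1, 2, 10]

extract-max #1 returns 52:
  remove root 52; move last element 10 to root → [10, 47, 38, 22, 46, 26, 25, 4, 1, 2, 19, 5, 13]
  10 vs larger child 47 at index 1, swap → [47, 10, 38, 22, 46, 26, 25, 4, 1, 2, 19, 5, 13]
  10 vs larger child 46 at index 4, swap → [47, 46, 38, 22, 10, 26, 25, 4, 1, 2, 19, 5, 13]
  10 vs larger child 19 at index 10, swap → [47, 46, 38, 22, 19, 26, 25, 4, 1, 2, 10, 5, 13]
extract-max #2 returns 47:
  remove root 47; move last element 13 to root → [13, 46, 38, 22, 19, 26, 25, 4, 1, 2, 10, 5]
  13 vs larger child 46 at index 1, swap → [46, 13, 38, 22, 19, 26, 25, 4, 1, 2, 10, 5]
  13 vs larger child 22 at index 3, swap → [46, 22, 38, 13, 19, 26, 25, 4, 1, 2, 10, 5]
extract-max #3 returns 46:
  remove root 46; move last element 5 to root → [5, 22, 38, 13, 19, 26, 25, 4, 1, 2, 10]
  5 vs larger child 38 at index 2, swap → [38, 22, 5, 13, 19, 26, 25, 4, 1, 2, 10]
  5 vs larger child 26 at index 5, swap → [38, 22, 26, 13, 19, 5, 25, 4, 1, 2, 10]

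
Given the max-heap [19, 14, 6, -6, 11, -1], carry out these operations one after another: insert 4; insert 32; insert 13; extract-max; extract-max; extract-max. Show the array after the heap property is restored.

insert 4:
  append 4 at index 6 → [19, 14, 6, -6, 11, -1, 4] (no swap needed)
insert 32:
  append 32 at index 7 → [19, 14, 6, -6, 11, -1, 4, 32]
  32 > parent -6 at index 3, swap → [19, 14, 6, 32, 11, -1, 4, -6]
  32 > parent 14 at index 1, swap → [19, 32, 6, 14, 11, -1, 4, -6]
  32 > parent 19 at index 0, swap → [32, 19, 6, 14, 11, -1, 4, -6]
insert 13:
  append 13 at index 8 → [32, 19, 6, 14, 11, -1, 4, -6, 13] (no swap needed)
extract-max → returns 32:
  remove root 32; move last element 13 to root → [13, 19, 6, 14, 11, -1, 4, -6]
  13 vs larger child 19 at index 1, swap → [19, 13, 6, 14, 11, -1, 4, -6]
  13 vs larger child 14 at index 3, swap → [19, 14, 6, 13, 11, -1, 4, -6]
extract-max → returns 19:
  remove root 19; move last element -6 to root → [-6, 14, 6, 13, 11, -1, 4]
  -6 vs larger child 14 at index 1, swap → [14, -6, 6, 13, 11, -1, 4]
  -6 vs larger child 13 at index 3, swap → [14, 13, 6, -6, 11, -1, 4]
extract-max → returns 14:
  remove root 14; move last element 4 to root → [4, 13, 6, -6, 11, -1]
  4 vs larger child 13 at index 1, swap → [13, 4, 6, -6, 11, -1]
  4 vs larger child 11 at index 4, swap → [13, 11, 6, -6, 4, -1]

[13, 11, 6, -6, 4, -1]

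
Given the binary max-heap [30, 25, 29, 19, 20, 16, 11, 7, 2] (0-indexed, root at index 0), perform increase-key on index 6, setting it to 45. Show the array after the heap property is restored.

set index 6 from 11 to 45 → [30, 25, 29, 19, 20, 16, 45, 7, 2]
45 > parent 29 at index 2, swap → [30, 25, 45, 19, 20, 16, 29, 7, 2]
45 > parent 30 at index 0, swap → [45, 25, 30, 19, 20, 16, 29, 7, 2]

[45, 25, 30, 19, 20, 16, 29, 7, 2]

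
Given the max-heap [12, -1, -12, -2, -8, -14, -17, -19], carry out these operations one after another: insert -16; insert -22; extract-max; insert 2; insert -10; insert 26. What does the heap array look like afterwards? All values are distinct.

insert -16:
  append -16 at index 8 → [12, -1, -12, -2, -8, -14, -17, -19, -16] (no swap needed)
insert -22:
  append -22 at index 9 → [12, -1, -12, -2, -8, -14, -17, -19, -16, -22] (no swap needed)
extract-max → returns 12:
  remove root 12; move last element -22 to root → [-22, -1, -12, -2, -8, -14, -17, -19, -16]
  -22 vs larger child -1 at index 1, swap → [-1, -22, -12, -2, -8, -14, -17, -19, -16]
  -22 vs larger child -2 at index 3, swap → [-1, -2, -12, -22, -8, -14, -17, -19, -16]
  -22 vs larger child -16 at index 8, swap → [-1, -2, -12, -16, -8, -14, -17, -19, -22]
insert 2:
  append 2 at index 9 → [-1, -2, -12, -16, -8, -14, -17, -19, -22, 2]
  2 > parent -8 at index 4, swap → [-1, -2, -12, -16, 2, -14, -17, -19, -22, -8]
  2 > parent -2 at index 1, swap → [-1, 2, -12, -16, -2, -14, -17, -19, -22, -8]
  2 > parent -1 at index 0, swap → [2, -1, -12, -16, -2, -14, -17, -19, -22, -8]
insert -10:
  append -10 at index 10 → [2, -1, -12, -16, -2, -14, -17, -19, -22, -8, -10] (no swap needed)
insert 26:
  append 26 at index 11 → [2, -1, -12, -16, -2, -14, -17, -19, -22, -8, -10, 26]
  26 > parent -14 at index 5, swap → [2, -1, -12, -16, -2, 26, -17, -19, -22, -8, -10, -14]
  26 > parent -12 at index 2, swap → [2, -1, 26, -16, -2, -12, -17, -19, -22, -8, -10, -14]
  26 > parent 2 at index 0, swap → [26, -1, 2, -16, -2, -12, -17, -19, -22, -8, -10, -14]

[26, -1, 2, -16, -2, -12, -17, -19, -22, -8, -10, -14]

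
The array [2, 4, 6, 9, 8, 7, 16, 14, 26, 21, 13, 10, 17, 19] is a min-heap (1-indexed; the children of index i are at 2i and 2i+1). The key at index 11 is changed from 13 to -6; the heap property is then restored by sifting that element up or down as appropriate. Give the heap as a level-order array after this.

set index 11 from 13 to -6 → [2, 4, 6, 9, 8, 7, 16, 14, 26, 21, -6, 10, 17, 19]
-6 < parent 8 at index 5, swap → [2, 4, 6, 9, -6, 7, 16, 14, 26, 21, 8, 10, 17, 19]
-6 < parent 4 at index 2, swap → [2, -6, 6, 9, 4, 7, 16, 14, 26, 21, 8, 10, 17, 19]
-6 < parent 2 at index 1, swap → [-6, 2, 6, 9, 4, 7, 16, 14, 26, 21, 8, 10, 17, 19]

[-6, 2, 6, 9, 4, 7, 16, 14, 26, 21, 8, 10, 17, 19]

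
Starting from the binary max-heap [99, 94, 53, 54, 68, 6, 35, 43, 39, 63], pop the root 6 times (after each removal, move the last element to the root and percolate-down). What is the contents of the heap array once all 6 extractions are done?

[43, 39, 6, 35]

extract-max #1 returns 99:
  remove root 99; move last element 63 to root → [63, 94, 53, 54, 68, 6, 35, 43, 39]
  63 vs larger child 94 at index 1, swap → [94, 63, 53, 54, 68, 6, 35, 43, 39]
  63 vs larger child 68 at index 4, swap → [94, 68, 53, 54, 63, 6, 35, 43, 39]
extract-max #2 returns 94:
  remove root 94; move last element 39 to root → [39, 68, 53, 54, 63, 6, 35, 43]
  39 vs larger child 68 at index 1, swap → [68, 39, 53, 54, 63, 6, 35, 43]
  39 vs larger child 63 at index 4, swap → [68, 63, 53, 54, 39, 6, 35, 43]
extract-max #3 returns 68:
  remove root 68; move last element 43 to root → [43, 63, 53, 54, 39, 6, 35]
  43 vs larger child 63 at index 1, swap → [63, 43, 53, 54, 39, 6, 35]
  43 vs larger child 54 at index 3, swap → [63, 54, 53, 43, 39, 6, 35]
extract-max #4 returns 63:
  remove root 63; move last element 35 to root → [35, 54, 53, 43, 39, 6]
  35 vs larger child 54 at index 1, swap → [54, 35, 53, 43, 39, 6]
  35 vs larger child 43 at index 3, swap → [54, 43, 53, 35, 39, 6]
extract-max #5 returns 54:
  remove root 54; move last element 6 to root → [6, 43, 53, 35, 39]
  6 vs larger child 53 at index 2, swap → [53, 43, 6, 35, 39]
extract-max #6 returns 53:
  remove root 53; move last element 39 to root → [39, 43, 6, 35]
  39 vs larger child 43 at index 1, swap → [43, 39, 6, 35]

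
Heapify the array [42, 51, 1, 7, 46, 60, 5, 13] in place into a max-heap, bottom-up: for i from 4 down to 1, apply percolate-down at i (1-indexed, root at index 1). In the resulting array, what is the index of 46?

sift down from index 4:
  7 vs only child 13 at index 8, swap → [42, 51, 1, 13, 46, 60, 5, 7]
sift down from index 3:
  1 vs larger child 60 at index 6, swap → [42, 51, 60, 13, 46, 1, 5, 7]
sift down from index 2: already satisfies heap property
sift down from index 1:
  42 vs larger child 60 at index 3, swap → [60, 51, 42, 13, 46, 1, 5, 7]
resulting array: [60, 51, 42, 13, 46, 1, 5, 7]

5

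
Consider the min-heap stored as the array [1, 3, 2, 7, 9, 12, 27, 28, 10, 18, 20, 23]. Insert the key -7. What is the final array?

[-7, 3, 1, 7, 9, 2, 27, 28, 10, 18, 20, 23, 12]

append -7 at index 12 → [1, 3, 2, 7, 9, 12, 27, 28, 10, 18, 20, 23, -7]
-7 < parent 12 at index 5, swap → [1, 3, 2, 7, 9, -7, 27, 28, 10, 18, 20, 23, 12]
-7 < parent 2 at index 2, swap → [1, 3, -7, 7, 9, 2, 27, 28, 10, 18, 20, 23, 12]
-7 < parent 1 at index 0, swap → [-7, 3, 1, 7, 9, 2, 27, 28, 10, 18, 20, 23, 12]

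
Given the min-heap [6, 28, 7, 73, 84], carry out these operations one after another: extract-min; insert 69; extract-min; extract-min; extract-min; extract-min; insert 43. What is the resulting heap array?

[43, 84]

extract-min → returns 6:
  remove root 6; move last element 84 to root → [84, 28, 7, 73]
  84 vs smaller child 7 at index 2, swap → [7, 28, 84, 73]
insert 69:
  append 69 at index 4 → [7, 28, 84, 73, 69] (no swap needed)
extract-min → returns 7:
  remove root 7; move last element 69 to root → [69, 28, 84, 73]
  69 vs smaller child 28 at index 1, swap → [28, 69, 84, 73]
extract-min → returns 28:
  remove root 28; move last element 73 to root → [73, 69, 84]
  73 vs smaller child 69 at index 1, swap → [69, 73, 84]
extract-min → returns 69:
  remove root 69; move last element 84 to root → [84, 73]
  84 vs only child 73 at index 1, swap → [73, 84]
extract-min → returns 73:
  remove root 73; move last element 84 to root → [84] (no swap needed)
insert 43:
  append 43 at index 1 → [84, 43]
  43 < parent 84 at index 0, swap → [43, 84]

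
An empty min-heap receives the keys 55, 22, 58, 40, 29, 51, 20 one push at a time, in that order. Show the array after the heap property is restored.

[20, 29, 22, 55, 40, 58, 51]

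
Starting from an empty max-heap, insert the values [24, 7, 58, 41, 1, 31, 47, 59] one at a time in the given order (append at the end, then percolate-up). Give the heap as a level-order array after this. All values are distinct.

Insert 24:
  append 24 at index 0 → [24] (no swap needed)
Insert 7:
  append 7 at index 1 → [24, 7] (no swap needed)
Insert 58:
  append 58 at index 2 → [24, 7, 58]
  58 > parent 24 at index 0, swap → [58, 7, 24]
Insert 41:
  append 41 at index 3 → [58, 7, 24, 41]
  41 > parent 7 at index 1, swap → [58, 41, 24, 7]
Insert 1:
  append 1 at index 4 → [58, 41, 24, 7, 1] (no swap needed)
Insert 31:
  append 31 at index 5 → [58, 41, 24, 7, 1, 31]
  31 > parent 24 at index 2, swap → [58, 41, 31, 7, 1, 24]
Insert 47:
  append 47 at index 6 → [58, 41, 31, 7, 1, 24, 47]
  47 > parent 31 at index 2, swap → [58, 41, 47, 7, 1, 24, 31]
Insert 59:
  append 59 at index 7 → [58, 41, 47, 7, 1, 24, 31, 59]
  59 > parent 7 at index 3, swap → [58, 41, 47, 59, 1, 24, 31, 7]
  59 > parent 41 at index 1, swap → [58, 59, 47, 41, 1, 24, 31, 7]
  59 > parent 58 at index 0, swap → [59, 58, 47, 41, 1, 24, 31, 7]

[59, 58, 47, 41, 1, 24, 31, 7]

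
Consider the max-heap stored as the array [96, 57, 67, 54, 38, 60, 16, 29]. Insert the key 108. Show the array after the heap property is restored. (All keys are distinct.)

[108, 96, 67, 57, 38, 60, 16, 29, 54]

append 108 at index 8 → [96, 57, 67, 54, 38, 60, 16, 29, 108]
108 > parent 54 at index 3, swap → [96, 57, 67, 108, 38, 60, 16, 29, 54]
108 > parent 57 at index 1, swap → [96, 108, 67, 57, 38, 60, 16, 29, 54]
108 > parent 96 at index 0, swap → [108, 96, 67, 57, 38, 60, 16, 29, 54]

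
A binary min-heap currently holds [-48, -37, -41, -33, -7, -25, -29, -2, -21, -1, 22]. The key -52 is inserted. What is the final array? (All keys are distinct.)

append -52 at index 11 → [-48, -37, -41, -33, -7, -25, -29, -2, -21, -1, 22, -52]
-52 < parent -25 at index 5, swap → [-48, -37, -41, -33, -7, -52, -29, -2, -21, -1, 22, -25]
-52 < parent -41 at index 2, swap → [-48, -37, -52, -33, -7, -41, -29, -2, -21, -1, 22, -25]
-52 < parent -48 at index 0, swap → [-52, -37, -48, -33, -7, -41, -29, -2, -21, -1, 22, -25]

[-52, -37, -48, -33, -7, -41, -29, -2, -21, -1, 22, -25]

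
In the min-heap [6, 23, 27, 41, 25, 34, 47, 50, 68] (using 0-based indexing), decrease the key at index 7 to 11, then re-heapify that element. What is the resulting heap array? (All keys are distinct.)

[6, 11, 27, 23, 25, 34, 47, 41, 68]

set index 7 from 50 to 11 → [6, 23, 27, 41, 25, 34, 47, 11, 68]
11 < parent 41 at index 3, swap → [6, 23, 27, 11, 25, 34, 47, 41, 68]
11 < parent 23 at index 1, swap → [6, 11, 27, 23, 25, 34, 47, 41, 68]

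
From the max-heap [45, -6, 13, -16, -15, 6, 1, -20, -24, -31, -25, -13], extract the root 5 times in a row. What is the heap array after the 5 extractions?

[-13, -15, -20, -16, -24, -31, -25]

extract-max #1 returns 45:
  remove root 45; move last element -13 to root → [-13, -6, 13, -16, -15, 6, 1, -20, -24, -31, -25]
  -13 vs larger child 13 at index 2, swap → [13, -6, -13, -16, -15, 6, 1, -20, -24, -31, -25]
  -13 vs larger child 6 at index 5, swap → [13, -6, 6, -16, -15, -13, 1, -20, -24, -31, -25]
extract-max #2 returns 13:
  remove root 13; move last element -25 to root → [-25, -6, 6, -16, -15, -13, 1, -20, -24, -31]
  -25 vs larger child 6 at index 2, swap → [6, -6, -25, -16, -15, -13, 1, -20, -24, -31]
  -25 vs larger child 1 at index 6, swap → [6, -6, 1, -16, -15, -13, -25, -20, -24, -31]
extract-max #3 returns 6:
  remove root 6; move last element -31 to root → [-31, -6, 1, -16, -15, -13, -25, -20, -24]
  -31 vs larger child 1 at index 2, swap → [1, -6, -31, -16, -15, -13, -25, -20, -24]
  -31 vs larger child -13 at index 5, swap → [1, -6, -13, -16, -15, -31, -25, -20, -24]
extract-max #4 returns 1:
  remove root 1; move last element -24 to root → [-24, -6, -13, -16, -15, -31, -25, -20]
  -24 vs larger child -6 at index 1, swap → [-6, -24, -13, -16, -15, -31, -25, -20]
  -24 vs larger child -15 at index 4, swap → [-6, -15, -13, -16, -24, -31, -25, -20]
extract-max #5 returns -6:
  remove root -6; move last element -20 to root → [-20, -15, -13, -16, -24, -31, -25]
  -20 vs larger child -13 at index 2, swap → [-13, -15, -20, -16, -24, -31, -25]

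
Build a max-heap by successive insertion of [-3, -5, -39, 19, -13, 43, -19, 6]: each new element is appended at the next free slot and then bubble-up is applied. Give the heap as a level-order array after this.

[43, 6, 19, -3, -13, -39, -19, -5]

Insert -3:
  append -3 at index 0 → [-3] (no swap needed)
Insert -5:
  append -5 at index 1 → [-3, -5] (no swap needed)
Insert -39:
  append -39 at index 2 → [-3, -5, -39] (no swap needed)
Insert 19:
  append 19 at index 3 → [-3, -5, -39, 19]
  19 > parent -5 at index 1, swap → [-3, 19, -39, -5]
  19 > parent -3 at index 0, swap → [19, -3, -39, -5]
Insert -13:
  append -13 at index 4 → [19, -3, -39, -5, -13] (no swap needed)
Insert 43:
  append 43 at index 5 → [19, -3, -39, -5, -13, 43]
  43 > parent -39 at index 2, swap → [19, -3, 43, -5, -13, -39]
  43 > parent 19 at index 0, swap → [43, -3, 19, -5, -13, -39]
Insert -19:
  append -19 at index 6 → [43, -3, 19, -5, -13, -39, -19] (no swap needed)
Insert 6:
  append 6 at index 7 → [43, -3, 19, -5, -13, -39, -19, 6]
  6 > parent -5 at index 3, swap → [43, -3, 19, 6, -13, -39, -19, -5]
  6 > parent -3 at index 1, swap → [43, 6, 19, -3, -13, -39, -19, -5]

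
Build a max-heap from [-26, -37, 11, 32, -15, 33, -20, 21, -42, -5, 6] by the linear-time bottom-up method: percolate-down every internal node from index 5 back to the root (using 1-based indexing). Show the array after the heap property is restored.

[33, 32, 11, 21, 6, -26, -20, -37, -42, -5, -15]

sift down from index 5:
  -15 vs larger child 6 at index 11, swap → [-26, -37, 11, 32, 6, 33, -20, 21, -42, -5, -15]
sift down from index 4: already satisfies heap property
sift down from index 3:
  11 vs larger child 33 at index 6, swap → [-26, -37, 33, 32, 6, 11, -20, 21, -42, -5, -15]
sift down from index 2:
  -37 vs larger child 32 at index 4, swap → [-26, 32, 33, -37, 6, 11, -20, 21, -42, -5, -15]
  -37 vs larger child 21 at index 8, swap → [-26, 32, 33, 21, 6, 11, -20, -37, -42, -5, -15]
sift down from index 1:
  -26 vs larger child 33 at index 3, swap → [33, 32, -26, 21, 6, 11, -20, -37, -42, -5, -15]
  -26 vs larger child 11 at index 6, swap → [33, 32, 11, 21, 6, -26, -20, -37, -42, -5, -15]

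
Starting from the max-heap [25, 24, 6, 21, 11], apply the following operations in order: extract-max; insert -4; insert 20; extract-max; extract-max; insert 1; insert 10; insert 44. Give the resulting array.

[44, 11, 20, 6, 1, -4, 10]

extract-max → returns 25:
  remove root 25; move last element 11 to root → [11, 24, 6, 21]
  11 vs larger child 24 at index 1, swap → [24, 11, 6, 21]
  11 vs only child 21 at index 3, swap → [24, 21, 6, 11]
insert -4:
  append -4 at index 4 → [24, 21, 6, 11, -4] (no swap needed)
insert 20:
  append 20 at index 5 → [24, 21, 6, 11, -4, 20]
  20 > parent 6 at index 2, swap → [24, 21, 20, 11, -4, 6]
extract-max → returns 24:
  remove root 24; move last element 6 to root → [6, 21, 20, 11, -4]
  6 vs larger child 21 at index 1, swap → [21, 6, 20, 11, -4]
  6 vs larger child 11 at index 3, swap → [21, 11, 20, 6, -4]
extract-max → returns 21:
  remove root 21; move last element -4 to root → [-4, 11, 20, 6]
  -4 vs larger child 20 at index 2, swap → [20, 11, -4, 6]
insert 1:
  append 1 at index 4 → [20, 11, -4, 6, 1] (no swap needed)
insert 10:
  append 10 at index 5 → [20, 11, -4, 6, 1, 10]
  10 > parent -4 at index 2, swap → [20, 11, 10, 6, 1, -4]
insert 44:
  append 44 at index 6 → [20, 11, 10, 6, 1, -4, 44]
  44 > parent 10 at index 2, swap → [20, 11, 44, 6, 1, -4, 10]
  44 > parent 20 at index 0, swap → [44, 11, 20, 6, 1, -4, 10]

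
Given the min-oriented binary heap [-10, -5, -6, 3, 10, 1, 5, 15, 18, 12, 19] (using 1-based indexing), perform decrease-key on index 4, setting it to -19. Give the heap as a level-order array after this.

[-19, -10, -6, -5, 10, 1, 5, 15, 18, 12, 19]

set index 4 from 3 to -19 → [-10, -5, -6, -19, 10, 1, 5, 15, 18, 12, 19]
-19 < parent -5 at index 2, swap → [-10, -19, -6, -5, 10, 1, 5, 15, 18, 12, 19]
-19 < parent -10 at index 1, swap → [-19, -10, -6, -5, 10, 1, 5, 15, 18, 12, 19]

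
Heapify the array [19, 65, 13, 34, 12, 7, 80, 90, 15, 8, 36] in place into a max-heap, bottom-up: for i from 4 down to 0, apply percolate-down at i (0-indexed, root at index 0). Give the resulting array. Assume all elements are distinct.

sift down from index 4:
  12 vs larger child 36 at index 10, swap → [19, 65, 13, 34, 36, 7, 80, 90, 15, 8, 12]
sift down from index 3:
  34 vs larger child 90 at index 7, swap → [19, 65, 13, 90, 36, 7, 80, 34, 15, 8, 12]
sift down from index 2:
  13 vs larger child 80 at index 6, swap → [19, 65, 80, 90, 36, 7, 13, 34, 15, 8, 12]
sift down from index 1:
  65 vs larger child 90 at index 3, swap → [19, 90, 80, 65, 36, 7, 13, 34, 15, 8, 12]
sift down from index 0:
  19 vs larger child 90 at index 1, swap → [90, 19, 80, 65, 36, 7, 13, 34, 15, 8, 12]
  19 vs larger child 65 at index 3, swap → [90, 65, 80, 19, 36, 7, 13, 34, 15, 8, 12]
  19 vs larger child 34 at index 7, swap → [90, 65, 80, 34, 36, 7, 13, 19, 15, 8, 12]

[90, 65, 80, 34, 36, 7, 13, 19, 15, 8, 12]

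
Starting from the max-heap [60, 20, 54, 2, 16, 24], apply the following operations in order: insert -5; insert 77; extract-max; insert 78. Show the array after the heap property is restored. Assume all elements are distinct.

insert -5:
  append -5 at index 6 → [60, 20, 54, 2, 16, 24, -5] (no swap needed)
insert 77:
  append 77 at index 7 → [60, 20, 54, 2, 16, 24, -5, 77]
  77 > parent 2 at index 3, swap → [60, 20, 54, 77, 16, 24, -5, 2]
  77 > parent 20 at index 1, swap → [60, 77, 54, 20, 16, 24, -5, 2]
  77 > parent 60 at index 0, swap → [77, 60, 54, 20, 16, 24, -5, 2]
extract-max → returns 77:
  remove root 77; move last element 2 to root → [2, 60, 54, 20, 16, 24, -5]
  2 vs larger child 60 at index 1, swap → [60, 2, 54, 20, 16, 24, -5]
  2 vs larger child 20 at index 3, swap → [60, 20, 54, 2, 16, 24, -5]
insert 78:
  append 78 at index 7 → [60, 20, 54, 2, 16, 24, -5, 78]
  78 > parent 2 at index 3, swap → [60, 20, 54, 78, 16, 24, -5, 2]
  78 > parent 20 at index 1, swap → [60, 78, 54, 20, 16, 24, -5, 2]
  78 > parent 60 at index 0, swap → [78, 60, 54, 20, 16, 24, -5, 2]

[78, 60, 54, 20, 16, 24, -5, 2]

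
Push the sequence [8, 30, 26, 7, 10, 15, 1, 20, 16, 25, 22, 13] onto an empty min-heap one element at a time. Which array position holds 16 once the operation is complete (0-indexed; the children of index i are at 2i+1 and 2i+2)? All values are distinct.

3

Insert 8:
  append 8 at index 0 → [8] (no swap needed)
Insert 30:
  append 30 at index 1 → [8, 30] (no swap needed)
Insert 26:
  append 26 at index 2 → [8, 30, 26] (no swap needed)
Insert 7:
  append 7 at index 3 → [8, 30, 26, 7]
  7 < parent 30 at index 1, swap → [8, 7, 26, 30]
  7 < parent 8 at index 0, swap → [7, 8, 26, 30]
Insert 10:
  append 10 at index 4 → [7, 8, 26, 30, 10] (no swap needed)
Insert 15:
  append 15 at index 5 → [7, 8, 26, 30, 10, 15]
  15 < parent 26 at index 2, swap → [7, 8, 15, 30, 10, 26]
Insert 1:
  append 1 at index 6 → [7, 8, 15, 30, 10, 26, 1]
  1 < parent 15 at index 2, swap → [7, 8, 1, 30, 10, 26, 15]
  1 < parent 7 at index 0, swap → [1, 8, 7, 30, 10, 26, 15]
Insert 20:
  append 20 at index 7 → [1, 8, 7, 30, 10, 26, 15, 20]
  20 < parent 30 at index 3, swap → [1, 8, 7, 20, 10, 26, 15, 30]
Insert 16:
  append 16 at index 8 → [1, 8, 7, 20, 10, 26, 15, 30, 16]
  16 < parent 20 at index 3, swap → [1, 8, 7, 16, 10, 26, 15, 30, 20]
Insert 25:
  append 25 at index 9 → [1, 8, 7, 16, 10, 26, 15, 30, 20, 25] (no swap needed)
Insert 22:
  append 22 at index 10 → [1, 8, 7, 16, 10, 26, 15, 30, 20, 25, 22] (no swap needed)
Insert 13:
  append 13 at index 11 → [1, 8, 7, 16, 10, 26, 15, 30, 20, 25, 22, 13]
  13 < parent 26 at index 5, swap → [1, 8, 7, 16, 10, 13, 15, 30, 20, 25, 22, 26]
resulting array: [1, 8, 7, 16, 10, 13, 15, 30, 20, 25, 22, 26]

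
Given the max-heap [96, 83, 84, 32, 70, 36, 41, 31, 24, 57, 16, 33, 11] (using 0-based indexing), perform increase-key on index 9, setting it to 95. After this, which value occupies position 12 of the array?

11

set index 9 from 57 to 95 → [96, 83, 84, 32, 70, 36, 41, 31, 24, 95, 16, 33, 11]
95 > parent 70 at index 4, swap → [96, 83, 84, 32, 95, 36, 41, 31, 24, 70, 16, 33, 11]
95 > parent 83 at index 1, swap → [96, 95, 84, 32, 83, 36, 41, 31, 24, 70, 16, 33, 11]
resulting array: [96, 95, 84, 32, 83, 36, 41, 31, 24, 70, 16, 33, 11]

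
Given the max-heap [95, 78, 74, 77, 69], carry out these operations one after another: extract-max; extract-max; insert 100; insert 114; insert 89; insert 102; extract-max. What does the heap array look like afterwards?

[102, 100, 89, 69, 77, 74]

extract-max → returns 95:
  remove root 95; move last element 69 to root → [69, 78, 74, 77]
  69 vs larger child 78 at index 1, swap → [78, 69, 74, 77]
  69 vs only child 77 at index 3, swap → [78, 77, 74, 69]
extract-max → returns 78:
  remove root 78; move last element 69 to root → [69, 77, 74]
  69 vs larger child 77 at index 1, swap → [77, 69, 74]
insert 100:
  append 100 at index 3 → [77, 69, 74, 100]
  100 > parent 69 at index 1, swap → [77, 100, 74, 69]
  100 > parent 77 at index 0, swap → [100, 77, 74, 69]
insert 114:
  append 114 at index 4 → [100, 77, 74, 69, 114]
  114 > parent 77 at index 1, swap → [100, 114, 74, 69, 77]
  114 > parent 100 at index 0, swap → [114, 100, 74, 69, 77]
insert 89:
  append 89 at index 5 → [114, 100, 74, 69, 77, 89]
  89 > parent 74 at index 2, swap → [114, 100, 89, 69, 77, 74]
insert 102:
  append 102 at index 6 → [114, 100, 89, 69, 77, 74, 102]
  102 > parent 89 at index 2, swap → [114, 100, 102, 69, 77, 74, 89]
extract-max → returns 114:
  remove root 114; move last element 89 to root → [89, 100, 102, 69, 77, 74]
  89 vs larger child 102 at index 2, swap → [102, 100, 89, 69, 77, 74]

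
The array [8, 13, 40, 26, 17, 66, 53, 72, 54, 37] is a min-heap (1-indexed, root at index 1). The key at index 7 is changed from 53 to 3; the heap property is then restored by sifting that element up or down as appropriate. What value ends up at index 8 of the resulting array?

set index 7 from 53 to 3 → [8, 13, 40, 26, 17, 66, 3, 72, 54, 37]
3 < parent 40 at index 3, swap → [8, 13, 3, 26, 17, 66, 40, 72, 54, 37]
3 < parent 8 at index 1, swap → [3, 13, 8, 26, 17, 66, 40, 72, 54, 37]
resulting array: [3, 13, 8, 26, 17, 66, 40, 72, 54, 37]

72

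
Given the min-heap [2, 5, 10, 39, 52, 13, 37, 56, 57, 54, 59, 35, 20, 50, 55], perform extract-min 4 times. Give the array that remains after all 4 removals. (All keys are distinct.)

[20, 39, 35, 55, 52, 50, 37, 56, 57, 54, 59]

extract-min #1 returns 2:
  remove root 2; move last element 55 to root → [55, 5, 10, 39, 52, 13, 37, 56, 57, 54, 59, 35, 20, 50]
  55 vs smaller child 5 at index 1, swap → [5, 55, 10, 39, 52, 13, 37, 56, 57, 54, 59, 35, 20, 50]
  55 vs smaller child 39 at index 3, swap → [5, 39, 10, 55, 52, 13, 37, 56, 57, 54, 59, 35, 20, 50]
extract-min #2 returns 5:
  remove root 5; move last element 50 to root → [50, 39, 10, 55, 52, 13, 37, 56, 57, 54, 59, 35, 20]
  50 vs smaller child 10 at index 2, swap → [10, 39, 50, 55, 52, 13, 37, 56, 57, 54, 59, 35, 20]
  50 vs smaller child 13 at index 5, swap → [10, 39, 13, 55, 52, 50, 37, 56, 57, 54, 59, 35, 20]
  50 vs smaller child 20 at index 12, swap → [10, 39, 13, 55, 52, 20, 37, 56, 57, 54, 59, 35, 50]
extract-min #3 returns 10:
  remove root 10; move last element 50 to root → [50, 39, 13, 55, 52, 20, 37, 56, 57, 54, 59, 35]
  50 vs smaller child 13 at index 2, swap → [13, 39, 50, 55, 52, 20, 37, 56, 57, 54, 59, 35]
  50 vs smaller child 20 at index 5, swap → [13, 39, 20, 55, 52, 50, 37, 56, 57, 54, 59, 35]
  50 vs only child 35 at index 11, swap → [13, 39, 20, 55, 52, 35, 37, 56, 57, 54, 59, 50]
extract-min #4 returns 13:
  remove root 13; move last element 50 to root → [50, 39, 20, 55, 52, 35, 37, 56, 57, 54, 59]
  50 vs smaller child 20 at index 2, swap → [20, 39, 50, 55, 52, 35, 37, 56, 57, 54, 59]
  50 vs smaller child 35 at index 5, swap → [20, 39, 35, 55, 52, 50, 37, 56, 57, 54, 59]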